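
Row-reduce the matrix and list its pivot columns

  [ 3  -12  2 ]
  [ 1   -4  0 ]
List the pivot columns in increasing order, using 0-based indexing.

ρ1 → 1/3·ρ1
  [ 1  -4  2/3 ]
  [ 1  -4    0 ]
ρ2 → ρ2 − ρ1
  [ 1  -4   2/3 ]
  [ 0   0  -2/3 ]
ρ2 → -3/2·ρ2
  [ 1  -4  2/3 ]
  [ 0   0    1 ]
ρ1 → ρ1 − 2/3·ρ2
  [ 1  -4  0 ]
  [ 0   0  1 ]
Pivot columns are the columns containing a leading 1.

0, 2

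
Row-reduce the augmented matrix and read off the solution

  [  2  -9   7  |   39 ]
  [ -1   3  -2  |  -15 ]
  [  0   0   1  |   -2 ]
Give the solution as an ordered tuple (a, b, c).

R1 → 1/2·R1
  [  1  -9/2  7/2  |  39/2 ]
  [ -1     3   -2  |   -15 ]
  [  0     0    1  |    -2 ]
R2 → R2 + R1
  [ 1  -9/2  7/2  |  39/2 ]
  [ 0  -3/2  3/2  |   9/2 ]
  [ 0     0    1  |    -2 ]
R2 → -2/3·R2
  [ 1  -9/2  7/2  |  39/2 ]
  [ 0     1   -1  |    -3 ]
  [ 0     0    1  |    -2 ]
R2 → R2 + R3
  [ 1  -9/2  7/2  |  39/2 ]
  [ 0     1    0  |    -5 ]
  [ 0     0    1  |    -2 ]
R1 → R1 − 7/2·R3
  [ 1  -9/2  0  |  53/2 ]
  [ 0     1  0  |    -5 ]
  [ 0     0  1  |    -2 ]
R1 → R1 + 9/2·R2
  [ 1  0  0  |   4 ]
  [ 0  1  0  |  -5 ]
  [ 0  0  1  |  -2 ]
Reading off the last column: a = 4, b = -5, c = -2.

(4, -5, -2)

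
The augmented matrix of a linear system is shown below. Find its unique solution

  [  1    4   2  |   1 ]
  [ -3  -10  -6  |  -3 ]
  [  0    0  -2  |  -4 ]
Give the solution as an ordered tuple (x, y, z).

Add 3 times R1 to R2.
  [ 1  4   2  |   1 ]
  [ 0  2   0  |   0 ]
  [ 0  0  -2  |  -4 ]
Multiply R2 by 1/2.
  [ 1  4   2  |   1 ]
  [ 0  1   0  |   0 ]
  [ 0  0  -2  |  -4 ]
Multiply R3 by -1/2.
  [ 1  4  2  |  1 ]
  [ 0  1  0  |  0 ]
  [ 0  0  1  |  2 ]
Subtract 2 times R3 from R1.
  [ 1  4  0  |  -3 ]
  [ 0  1  0  |   0 ]
  [ 0  0  1  |   2 ]
Subtract 4 times R2 from R1.
  [ 1  0  0  |  -3 ]
  [ 0  1  0  |   0 ]
  [ 0  0  1  |   2 ]
Reading off the last column: x = -3, y = 0, z = 2.

(-3, 0, 2)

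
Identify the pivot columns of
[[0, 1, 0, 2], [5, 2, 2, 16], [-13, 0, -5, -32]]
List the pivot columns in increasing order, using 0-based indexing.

ρ1 <=> ρ2
  [   5  2   2   16 ]
  [   0  1   0    2 ]
  [ -13  0  -5  -32 ]
ρ1 ← 1/5·ρ1
  [   1  2/5  2/5  16/5 ]
  [   0    1    0     2 ]
  [ -13    0   -5   -32 ]
ρ3 ← ρ3 + 13·ρ1
  [ 1   2/5  2/5  16/5 ]
  [ 0     1    0     2 ]
  [ 0  26/5  1/5  48/5 ]
ρ3 ← ρ3 − 26/5·ρ2
  [ 1  2/5  2/5  16/5 ]
  [ 0    1    0     2 ]
  [ 0    0  1/5  -4/5 ]
ρ3 ← 5·ρ3
  [ 1  2/5  2/5  16/5 ]
  [ 0    1    0     2 ]
  [ 0    0    1    -4 ]
ρ1 ← ρ1 − 2/5·ρ3
  [ 1  2/5  0  24/5 ]
  [ 0    1  0     2 ]
  [ 0    0  1    -4 ]
ρ1 ← ρ1 − 2/5·ρ2
  [ 1  0  0   4 ]
  [ 0  1  0   2 ]
  [ 0  0  1  -4 ]
Pivot columns are the columns containing a leading 1.

0, 1, 2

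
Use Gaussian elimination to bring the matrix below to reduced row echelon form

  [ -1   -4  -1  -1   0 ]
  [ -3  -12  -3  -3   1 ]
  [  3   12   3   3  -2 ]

[[1, 4, 1, 1, 0], [0, 0, 0, 0, 1], [0, 0, 0, 0, 0]]

R1 -> -1·R1
R2 -> R2 + 3·R1
R3 -> R3 − 3·R1
R3 -> R3 + 2·R2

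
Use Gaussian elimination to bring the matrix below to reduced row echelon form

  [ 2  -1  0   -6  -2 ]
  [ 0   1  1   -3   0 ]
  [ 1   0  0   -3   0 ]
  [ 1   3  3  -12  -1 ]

ρ1 -> 1/2·ρ1
  [ 1  -1/2  0   -3  -1 ]
  [ 0     1  1   -3   0 ]
  [ 1     0  0   -3   0 ]
  [ 1     3  3  -12  -1 ]
ρ3 -> ρ3 − ρ1
  [ 1  -1/2  0   -3  -1 ]
  [ 0     1  1   -3   0 ]
  [ 0   1/2  0    0   1 ]
  [ 1     3  3  -12  -1 ]
ρ4 -> ρ4 − ρ1
  [ 1  -1/2  0  -3  -1 ]
  [ 0     1  1  -3   0 ]
  [ 0   1/2  0   0   1 ]
  [ 0   7/2  3  -9   0 ]
ρ3 -> ρ3 − 1/2·ρ2
  [ 1  -1/2     0   -3  -1 ]
  [ 0     1     1   -3   0 ]
  [ 0     0  -1/2  3/2   1 ]
  [ 0   7/2     3   -9   0 ]
ρ4 -> ρ4 − 7/2·ρ2
  [ 1  -1/2     0   -3  -1 ]
  [ 0     1     1   -3   0 ]
  [ 0     0  -1/2  3/2   1 ]
  [ 0     0  -1/2  3/2   0 ]
ρ3 -> -2·ρ3
  [ 1  -1/2     0   -3  -1 ]
  [ 0     1     1   -3   0 ]
  [ 0     0     1   -3  -2 ]
  [ 0     0  -1/2  3/2   0 ]
ρ4 -> ρ4 + 1/2·ρ3
  [ 1  -1/2  0  -3  -1 ]
  [ 0     1  1  -3   0 ]
  [ 0     0  1  -3  -2 ]
  [ 0     0  0   0  -1 ]
ρ4 -> -1·ρ4
  [ 1  -1/2  0  -3  -1 ]
  [ 0     1  1  -3   0 ]
  [ 0     0  1  -3  -2 ]
  [ 0     0  0   0   1 ]
ρ3 -> ρ3 + 2·ρ4
  [ 1  -1/2  0  -3  -1 ]
  [ 0     1  1  -3   0 ]
  [ 0     0  1  -3   0 ]
  [ 0     0  0   0   1 ]
ρ1 -> ρ1 + ρ4
  [ 1  -1/2  0  -3  0 ]
  [ 0     1  1  -3  0 ]
  [ 0     0  1  -3  0 ]
  [ 0     0  0   0  1 ]
ρ2 -> ρ2 − ρ3
  [ 1  -1/2  0  -3  0 ]
  [ 0     1  0   0  0 ]
  [ 0     0  1  -3  0 ]
  [ 0     0  0   0  1 ]
ρ1 -> ρ1 + 1/2·ρ2
  [ 1  0  0  -3  0 ]
  [ 0  1  0   0  0 ]
  [ 0  0  1  -3  0 ]
  [ 0  0  0   0  1 ]

[[1, 0, 0, -3, 0], [0, 1, 0, 0, 0], [0, 0, 1, -3, 0], [0, 0, 0, 0, 1]]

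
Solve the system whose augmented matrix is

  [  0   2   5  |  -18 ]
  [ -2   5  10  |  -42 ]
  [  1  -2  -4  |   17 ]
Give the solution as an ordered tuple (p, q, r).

r1 <=> r2
  [ -2   5  10  |  -42 ]
  [  0   2   5  |  -18 ]
  [  1  -2  -4  |   17 ]
r1 := -1/2·r1
  [ 1  -5/2  -5  |   21 ]
  [ 0     2   5  |  -18 ]
  [ 1    -2  -4  |   17 ]
r3 := r3 − r1
  [ 1  -5/2  -5  |   21 ]
  [ 0     2   5  |  -18 ]
  [ 0   1/2   1  |   -4 ]
r2 := 1/2·r2
  [ 1  -5/2   -5  |  21 ]
  [ 0     1  5/2  |  -9 ]
  [ 0   1/2    1  |  -4 ]
r3 := r3 − 1/2·r2
  [ 1  -5/2    -5  |   21 ]
  [ 0     1   5/2  |   -9 ]
  [ 0     0  -1/4  |  1/2 ]
r3 := -4·r3
  [ 1  -5/2   -5  |  21 ]
  [ 0     1  5/2  |  -9 ]
  [ 0     0    1  |  -2 ]
r2 := r2 − 5/2·r3
  [ 1  -5/2  -5  |  21 ]
  [ 0     1   0  |  -4 ]
  [ 0     0   1  |  -2 ]
r1 := r1 + 5·r3
  [ 1  -5/2  0  |  11 ]
  [ 0     1  0  |  -4 ]
  [ 0     0  1  |  -2 ]
r1 := r1 + 5/2·r2
  [ 1  0  0  |   1 ]
  [ 0  1  0  |  -4 ]
  [ 0  0  1  |  -2 ]
Reading off the last column: p = 1, q = -4, r = -2.

(1, -4, -2)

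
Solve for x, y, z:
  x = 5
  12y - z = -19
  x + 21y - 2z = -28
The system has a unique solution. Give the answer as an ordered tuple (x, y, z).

Form the augmented matrix and row-reduce:
  [ 1   0   0  |    5 ]
  [ 0  12  -1  |  -19 ]
  [ 1  21  -2  |  -28 ]
Subtract ρ1 from ρ3.
  [ 1   0   0  |    5 ]
  [ 0  12  -1  |  -19 ]
  [ 0  21  -2  |  -33 ]
Multiply ρ2 by 1/12.
  [ 1   0      0  |       5 ]
  [ 0   1  -1/12  |  -19/12 ]
  [ 0  21     -2  |     -33 ]
Subtract 21 times ρ2 from ρ3.
  [ 1  0      0  |       5 ]
  [ 0  1  -1/12  |  -19/12 ]
  [ 0  0   -1/4  |     1/4 ]
Multiply ρ3 by -4.
  [ 1  0      0  |       5 ]
  [ 0  1  -1/12  |  -19/12 ]
  [ 0  0      1  |      -1 ]
Add 1/12 times ρ3 to ρ2.
  [ 1  0  0  |     5 ]
  [ 0  1  0  |  -5/3 ]
  [ 0  0  1  |    -1 ]
Reading off the last column: x = 5, y = -5/3, z = -1.

(5, -5/3, -1)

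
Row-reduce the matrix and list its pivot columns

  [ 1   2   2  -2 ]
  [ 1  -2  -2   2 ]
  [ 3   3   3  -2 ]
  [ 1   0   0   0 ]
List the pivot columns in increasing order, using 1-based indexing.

1, 2, 4

ρ2 → ρ2 − ρ1
  [ 1   2   2  -2 ]
  [ 0  -4  -4   4 ]
  [ 3   3   3  -2 ]
  [ 1   0   0   0 ]
ρ3 → ρ3 − 3·ρ1
  [ 1   2   2  -2 ]
  [ 0  -4  -4   4 ]
  [ 0  -3  -3   4 ]
  [ 1   0   0   0 ]
ρ4 → ρ4 − ρ1
  [ 1   2   2  -2 ]
  [ 0  -4  -4   4 ]
  [ 0  -3  -3   4 ]
  [ 0  -2  -2   2 ]
ρ2 → -1/4·ρ2
  [ 1   2   2  -2 ]
  [ 0   1   1  -1 ]
  [ 0  -3  -3   4 ]
  [ 0  -2  -2   2 ]
ρ3 → ρ3 + 3·ρ2
  [ 1   2   2  -2 ]
  [ 0   1   1  -1 ]
  [ 0   0   0   1 ]
  [ 0  -2  -2   2 ]
ρ4 → ρ4 + 2·ρ2
  [ 1  2  2  -2 ]
  [ 0  1  1  -1 ]
  [ 0  0  0   1 ]
  [ 0  0  0   0 ]
ρ2 → ρ2 + ρ3
  [ 1  2  2  -2 ]
  [ 0  1  1   0 ]
  [ 0  0  0   1 ]
  [ 0  0  0   0 ]
ρ1 → ρ1 + 2·ρ3
  [ 1  2  2  0 ]
  [ 0  1  1  0 ]
  [ 0  0  0  1 ]
  [ 0  0  0  0 ]
ρ1 → ρ1 − 2·ρ2
  [ 1  0  0  0 ]
  [ 0  1  1  0 ]
  [ 0  0  0  1 ]
  [ 0  0  0  0 ]
Pivot columns are the columns containing a leading 1.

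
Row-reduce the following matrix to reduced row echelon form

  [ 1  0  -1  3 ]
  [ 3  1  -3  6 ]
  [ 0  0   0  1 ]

[[1, 0, -1, 0], [0, 1, 0, 0], [0, 0, 0, 1]]

Subtract 3 times R1 from R2.
  [ 1  0  -1   3 ]
  [ 0  1   0  -3 ]
  [ 0  0   0   1 ]
Add 3 times R3 to R2.
  [ 1  0  -1  3 ]
  [ 0  1   0  0 ]
  [ 0  0   0  1 ]
Subtract 3 times R3 from R1.
  [ 1  0  -1  0 ]
  [ 0  1   0  0 ]
  [ 0  0   0  1 ]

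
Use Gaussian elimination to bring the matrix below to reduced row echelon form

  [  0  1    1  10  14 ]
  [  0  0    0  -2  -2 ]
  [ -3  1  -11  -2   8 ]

[[1, 0, 4, 0, -2], [0, 1, 1, 0, 4], [0, 0, 0, 1, 1]]

r1 <=> r3
  [ -3  1  -11  -2   8 ]
  [  0  0    0  -2  -2 ]
  [  0  1    1  10  14 ]
r1 -> -1/3·r1
  [ 1  -1/3  11/3  2/3  -8/3 ]
  [ 0     0     0   -2    -2 ]
  [ 0     1     1   10    14 ]
r2 <=> r3
  [ 1  -1/3  11/3  2/3  -8/3 ]
  [ 0     1     1   10    14 ]
  [ 0     0     0   -2    -2 ]
r3 -> -1/2·r3
  [ 1  -1/3  11/3  2/3  -8/3 ]
  [ 0     1     1   10    14 ]
  [ 0     0     0    1     1 ]
r2 -> r2 − 10·r3
  [ 1  -1/3  11/3  2/3  -8/3 ]
  [ 0     1     1    0     4 ]
  [ 0     0     0    1     1 ]
r1 -> r1 − 2/3·r3
  [ 1  -1/3  11/3  0  -10/3 ]
  [ 0     1     1  0      4 ]
  [ 0     0     0  1      1 ]
r1 -> r1 + 1/3·r2
  [ 1  0  4  0  -2 ]
  [ 0  1  1  0   4 ]
  [ 0  0  0  1   1 ]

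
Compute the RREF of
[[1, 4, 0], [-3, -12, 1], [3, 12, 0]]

Add 3 times R1 to R2.
  [ 1   4  0 ]
  [ 0   0  1 ]
  [ 3  12  0 ]
Subtract 3 times R1 from R3.
  [ 1  4  0 ]
  [ 0  0  1 ]
  [ 0  0  0 ]

[[1, 4, 0], [0, 0, 1], [0, 0, 0]]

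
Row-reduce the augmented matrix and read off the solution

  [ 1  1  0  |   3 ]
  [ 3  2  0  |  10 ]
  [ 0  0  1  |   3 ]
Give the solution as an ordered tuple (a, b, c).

R2 -> R2 − 3·R1
R2 -> -1·R2
R1 -> R1 − R2
Reading off the last column: a = 4, b = -1, c = 3.

(4, -1, 3)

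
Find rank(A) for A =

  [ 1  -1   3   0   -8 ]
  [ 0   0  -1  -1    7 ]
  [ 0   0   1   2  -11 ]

rank = 3

R2 ← -1·R2
  [ 1  -1  3  0   -8 ]
  [ 0   0  1  1   -7 ]
  [ 0   0  1  2  -11 ]
R3 ← R3 − R2
  [ 1  -1  3  0  -8 ]
  [ 0   0  1  1  -7 ]
  [ 0   0  0  1  -4 ]
R2 ← R2 − R3
  [ 1  -1  3  0  -8 ]
  [ 0   0  1  0  -3 ]
  [ 0   0  0  1  -4 ]
R1 ← R1 − 3·R2
  [ 1  -1  0  0   1 ]
  [ 0   0  1  0  -3 ]
  [ 0   0  0  1  -4 ]
The reduced form has 3 nonzero rows.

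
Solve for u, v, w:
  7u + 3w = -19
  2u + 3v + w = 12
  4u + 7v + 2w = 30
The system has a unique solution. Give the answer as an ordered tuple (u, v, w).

(-1, 6, -4)

Form the augmented matrix and row-reduce:
  [ 7  0  3  |  -19 ]
  [ 2  3  1  |   12 ]
  [ 4  7  2  |   30 ]
r1 -> 1/7·r1
  [ 1  0  3/7  |  -19/7 ]
  [ 2  3    1  |     12 ]
  [ 4  7    2  |     30 ]
r2 -> r2 − 2·r1
  [ 1  0  3/7  |  -19/7 ]
  [ 0  3  1/7  |  122/7 ]
  [ 4  7    2  |     30 ]
r3 -> r3 − 4·r1
  [ 1  0  3/7  |  -19/7 ]
  [ 0  3  1/7  |  122/7 ]
  [ 0  7  2/7  |  286/7 ]
r2 -> 1/3·r2
  [ 1  0   3/7  |   -19/7 ]
  [ 0  1  1/21  |  122/21 ]
  [ 0  7   2/7  |   286/7 ]
r3 -> r3 − 7·r2
  [ 1  0    3/7  |   -19/7 ]
  [ 0  1   1/21  |  122/21 ]
  [ 0  0  -1/21  |    4/21 ]
r3 -> -21·r3
  [ 1  0   3/7  |   -19/7 ]
  [ 0  1  1/21  |  122/21 ]
  [ 0  0     1  |      -4 ]
r2 -> r2 − 1/21·r3
  [ 1  0  3/7  |  -19/7 ]
  [ 0  1    0  |      6 ]
  [ 0  0    1  |     -4 ]
r1 -> r1 − 3/7·r3
  [ 1  0  0  |  -1 ]
  [ 0  1  0  |   6 ]
  [ 0  0  1  |  -4 ]
Reading off the last column: u = -1, v = 6, w = -4.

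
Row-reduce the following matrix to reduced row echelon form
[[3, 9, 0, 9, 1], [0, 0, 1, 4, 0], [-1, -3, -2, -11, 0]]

[[1, 3, 0, 3, 0], [0, 0, 1, 4, 0], [0, 0, 0, 0, 1]]

Multiply R1 by 1/3.
  [  1   3   0    3  1/3 ]
  [  0   0   1    4    0 ]
  [ -1  -3  -2  -11    0 ]
Add R1 to R3.
  [ 1  3   0   3  1/3 ]
  [ 0  0   1   4    0 ]
  [ 0  0  -2  -8  1/3 ]
Add 2 times R2 to R3.
  [ 1  3  0  3  1/3 ]
  [ 0  0  1  4    0 ]
  [ 0  0  0  0  1/3 ]
Multiply R3 by 3.
  [ 1  3  0  3  1/3 ]
  [ 0  0  1  4    0 ]
  [ 0  0  0  0    1 ]
Subtract 1/3 times R3 from R1.
  [ 1  3  0  3  0 ]
  [ 0  0  1  4  0 ]
  [ 0  0  0  0  1 ]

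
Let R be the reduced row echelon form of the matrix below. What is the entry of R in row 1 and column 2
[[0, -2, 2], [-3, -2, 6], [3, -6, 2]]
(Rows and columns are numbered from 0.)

ρ1 <=> ρ2
  [ -3  -2  6 ]
  [  0  -2  2 ]
  [  3  -6  2 ]
ρ1 -> -1/3·ρ1
  [ 1  2/3  -2 ]
  [ 0   -2   2 ]
  [ 3   -6   2 ]
ρ3 -> ρ3 − 3·ρ1
  [ 1  2/3  -2 ]
  [ 0   -2   2 ]
  [ 0   -8   8 ]
ρ2 -> -1/2·ρ2
  [ 1  2/3  -2 ]
  [ 0    1  -1 ]
  [ 0   -8   8 ]
ρ3 -> ρ3 + 8·ρ2
  [ 1  2/3  -2 ]
  [ 0    1  -1 ]
  [ 0    0   0 ]
ρ1 -> ρ1 − 2/3·ρ2
  [ 1  0  -4/3 ]
  [ 0  1    -1 ]
  [ 0  0     0 ]

-1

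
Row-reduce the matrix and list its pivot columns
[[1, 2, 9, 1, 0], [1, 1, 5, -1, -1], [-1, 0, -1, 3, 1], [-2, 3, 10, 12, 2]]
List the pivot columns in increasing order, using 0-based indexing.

0, 1, 4

R2 := R2 − R1
  [  1   2   9   1   0 ]
  [  0  -1  -4  -2  -1 ]
  [ -1   0  -1   3   1 ]
  [ -2   3  10  12   2 ]
R3 := R3 + R1
  [  1   2   9   1   0 ]
  [  0  -1  -4  -2  -1 ]
  [  0   2   8   4   1 ]
  [ -2   3  10  12   2 ]
R4 := R4 + 2·R1
  [ 1   2   9   1   0 ]
  [ 0  -1  -4  -2  -1 ]
  [ 0   2   8   4   1 ]
  [ 0   7  28  14   2 ]
R2 := -1·R2
  [ 1  2   9   1  0 ]
  [ 0  1   4   2  1 ]
  [ 0  2   8   4  1 ]
  [ 0  7  28  14  2 ]
R3 := R3 − 2·R2
  [ 1  2   9   1   0 ]
  [ 0  1   4   2   1 ]
  [ 0  0   0   0  -1 ]
  [ 0  7  28  14   2 ]
R4 := R4 − 7·R2
  [ 1  2  9  1   0 ]
  [ 0  1  4  2   1 ]
  [ 0  0  0  0  -1 ]
  [ 0  0  0  0  -5 ]
R3 := -1·R3
  [ 1  2  9  1   0 ]
  [ 0  1  4  2   1 ]
  [ 0  0  0  0   1 ]
  [ 0  0  0  0  -5 ]
R4 := R4 + 5·R3
  [ 1  2  9  1  0 ]
  [ 0  1  4  2  1 ]
  [ 0  0  0  0  1 ]
  [ 0  0  0  0  0 ]
R2 := R2 − R3
  [ 1  2  9  1  0 ]
  [ 0  1  4  2  0 ]
  [ 0  0  0  0  1 ]
  [ 0  0  0  0  0 ]
R1 := R1 − 2·R2
  [ 1  0  1  -3  0 ]
  [ 0  1  4   2  0 ]
  [ 0  0  0   0  1 ]
  [ 0  0  0   0  0 ]
Pivot columns are the columns containing a leading 1.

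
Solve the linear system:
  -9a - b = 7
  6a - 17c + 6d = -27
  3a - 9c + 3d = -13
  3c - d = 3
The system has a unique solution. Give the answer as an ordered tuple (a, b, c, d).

(-4/3, 5, -1, -6)

Form the augmented matrix and row-reduce:
  [ -9  -1    0   0  |    7 ]
  [  6   0  -17   6  |  -27 ]
  [  3   0   -9   3  |  -13 ]
  [  0   0    3  -1  |    3 ]
R1 ← -1/9·R1
  [ 1  1/9    0   0  |  -7/9 ]
  [ 6    0  -17   6  |   -27 ]
  [ 3    0   -9   3  |   -13 ]
  [ 0    0    3  -1  |     3 ]
R2 ← R2 − 6·R1
  [ 1   1/9    0   0  |   -7/9 ]
  [ 0  -2/3  -17   6  |  -67/3 ]
  [ 3     0   -9   3  |    -13 ]
  [ 0     0    3  -1  |      3 ]
R3 ← R3 − 3·R1
  [ 1   1/9    0   0  |   -7/9 ]
  [ 0  -2/3  -17   6  |  -67/3 ]
  [ 0  -1/3   -9   3  |  -32/3 ]
  [ 0     0    3  -1  |      3 ]
R2 ← -3/2·R2
  [ 1   1/9     0   0  |   -7/9 ]
  [ 0     1  51/2  -9  |   67/2 ]
  [ 0  -1/3    -9   3  |  -32/3 ]
  [ 0     0     3  -1  |      3 ]
R3 ← R3 + 1/3·R2
  [ 1  1/9     0   0  |  -7/9 ]
  [ 0    1  51/2  -9  |  67/2 ]
  [ 0    0  -1/2   0  |   1/2 ]
  [ 0    0     3  -1  |     3 ]
R3 ← -2·R3
  [ 1  1/9     0   0  |  -7/9 ]
  [ 0    1  51/2  -9  |  67/2 ]
  [ 0    0     1   0  |    -1 ]
  [ 0    0     3  -1  |     3 ]
R4 ← R4 − 3·R3
  [ 1  1/9     0   0  |  -7/9 ]
  [ 0    1  51/2  -9  |  67/2 ]
  [ 0    0     1   0  |    -1 ]
  [ 0    0     0  -1  |     6 ]
R4 ← -1·R4
  [ 1  1/9     0   0  |  -7/9 ]
  [ 0    1  51/2  -9  |  67/2 ]
  [ 0    0     1   0  |    -1 ]
  [ 0    0     0   1  |    -6 ]
R2 ← R2 + 9·R4
  [ 1  1/9     0  0  |   -7/9 ]
  [ 0    1  51/2  0  |  -41/2 ]
  [ 0    0     1  0  |     -1 ]
  [ 0    0     0  1  |     -6 ]
R2 ← R2 − 51/2·R3
  [ 1  1/9  0  0  |  -7/9 ]
  [ 0    1  0  0  |     5 ]
  [ 0    0  1  0  |    -1 ]
  [ 0    0  0  1  |    -6 ]
R1 ← R1 − 1/9·R2
  [ 1  0  0  0  |  -4/3 ]
  [ 0  1  0  0  |     5 ]
  [ 0  0  1  0  |    -1 ]
  [ 0  0  0  1  |    -6 ]
Reading off the last column: a = -4/3, b = 5, c = -1, d = -6.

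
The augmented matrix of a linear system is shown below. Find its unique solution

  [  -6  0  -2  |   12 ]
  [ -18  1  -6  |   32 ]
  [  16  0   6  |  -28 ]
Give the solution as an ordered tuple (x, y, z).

(-4, -4, 6)

Multiply r1 by -1/6.
  [   1  0  1/3  |   -2 ]
  [ -18  1   -6  |   32 ]
  [  16  0    6  |  -28 ]
Add 18 times r1 to r2.
  [  1  0  1/3  |   -2 ]
  [  0  1    0  |   -4 ]
  [ 16  0    6  |  -28 ]
Subtract 16 times r1 from r3.
  [ 1  0  1/3  |  -2 ]
  [ 0  1    0  |  -4 ]
  [ 0  0  2/3  |   4 ]
Multiply r3 by 3/2.
  [ 1  0  1/3  |  -2 ]
  [ 0  1    0  |  -4 ]
  [ 0  0    1  |   6 ]
Subtract 1/3 times r3 from r1.
  [ 1  0  0  |  -4 ]
  [ 0  1  0  |  -4 ]
  [ 0  0  1  |   6 ]
Reading off the last column: x = -4, y = -4, z = 6.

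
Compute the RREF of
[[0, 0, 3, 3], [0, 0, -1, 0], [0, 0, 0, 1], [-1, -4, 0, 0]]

R1 ↔ R4
  [ -1  -4   0  0 ]
  [  0   0  -1  0 ]
  [  0   0   0  1 ]
  [  0   0   3  3 ]
R1 := -1·R1
  [ 1  4   0  0 ]
  [ 0  0  -1  0 ]
  [ 0  0   0  1 ]
  [ 0  0   3  3 ]
R2 := -1·R2
  [ 1  4  0  0 ]
  [ 0  0  1  0 ]
  [ 0  0  0  1 ]
  [ 0  0  3  3 ]
R4 := R4 − 3·R2
  [ 1  4  0  0 ]
  [ 0  0  1  0 ]
  [ 0  0  0  1 ]
  [ 0  0  0  3 ]
R4 := R4 − 3·R3
  [ 1  4  0  0 ]
  [ 0  0  1  0 ]
  [ 0  0  0  1 ]
  [ 0  0  0  0 ]

[[1, 4, 0, 0], [0, 0, 1, 0], [0, 0, 0, 1], [0, 0, 0, 0]]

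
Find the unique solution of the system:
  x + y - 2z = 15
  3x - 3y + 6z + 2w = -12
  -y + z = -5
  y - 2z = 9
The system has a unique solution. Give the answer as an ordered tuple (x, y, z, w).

Form the augmented matrix and row-reduce:
  [ 1   1  -2  0  |   15 ]
  [ 3  -3   6  2  |  -12 ]
  [ 0  -1   1  0  |   -5 ]
  [ 0   1  -2  0  |    9 ]
Subtract 3 times R1 from R2.
  [ 1   1  -2  0  |   15 ]
  [ 0  -6  12  2  |  -57 ]
  [ 0  -1   1  0  |   -5 ]
  [ 0   1  -2  0  |    9 ]
Multiply R2 by -1/6.
  [ 1   1  -2     0  |    15 ]
  [ 0   1  -2  -1/3  |  19/2 ]
  [ 0  -1   1     0  |    -5 ]
  [ 0   1  -2     0  |     9 ]
Add R2 to R3.
  [ 1  1  -2     0  |    15 ]
  [ 0  1  -2  -1/3  |  19/2 ]
  [ 0  0  -1  -1/3  |   9/2 ]
  [ 0  1  -2     0  |     9 ]
Subtract R2 from R4.
  [ 1  1  -2     0  |    15 ]
  [ 0  1  -2  -1/3  |  19/2 ]
  [ 0  0  -1  -1/3  |   9/2 ]
  [ 0  0   0   1/3  |  -1/2 ]
Multiply R3 by -1.
  [ 1  1  -2     0  |    15 ]
  [ 0  1  -2  -1/3  |  19/2 ]
  [ 0  0   1   1/3  |  -9/2 ]
  [ 0  0   0   1/3  |  -1/2 ]
Multiply R4 by 3.
  [ 1  1  -2     0  |    15 ]
  [ 0  1  -2  -1/3  |  19/2 ]
  [ 0  0   1   1/3  |  -9/2 ]
  [ 0  0   0     1  |  -3/2 ]
Subtract 1/3 times R4 from R3.
  [ 1  1  -2     0  |    15 ]
  [ 0  1  -2  -1/3  |  19/2 ]
  [ 0  0   1     0  |    -4 ]
  [ 0  0   0     1  |  -3/2 ]
Add 1/3 times R4 to R2.
  [ 1  1  -2  0  |    15 ]
  [ 0  1  -2  0  |     9 ]
  [ 0  0   1  0  |    -4 ]
  [ 0  0   0  1  |  -3/2 ]
Add 2 times R3 to R2.
  [ 1  1  -2  0  |    15 ]
  [ 0  1   0  0  |     1 ]
  [ 0  0   1  0  |    -4 ]
  [ 0  0   0  1  |  -3/2 ]
Add 2 times R3 to R1.
  [ 1  1  0  0  |     7 ]
  [ 0  1  0  0  |     1 ]
  [ 0  0  1  0  |    -4 ]
  [ 0  0  0  1  |  -3/2 ]
Subtract R2 from R1.
  [ 1  0  0  0  |     6 ]
  [ 0  1  0  0  |     1 ]
  [ 0  0  1  0  |    -4 ]
  [ 0  0  0  1  |  -3/2 ]
Reading off the last column: x = 6, y = 1, z = -4, w = -3/2.

(6, 1, -4, -3/2)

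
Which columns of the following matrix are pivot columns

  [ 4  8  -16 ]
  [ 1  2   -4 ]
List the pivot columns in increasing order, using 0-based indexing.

0

R1 ← 1/4·R1
  [ 1  2  -4 ]
  [ 1  2  -4 ]
R2 ← R2 − R1
  [ 1  2  -4 ]
  [ 0  0   0 ]
Pivot columns are the columns containing a leading 1.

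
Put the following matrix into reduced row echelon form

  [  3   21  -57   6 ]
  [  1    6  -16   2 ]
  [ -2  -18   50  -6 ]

R1 ← 1/3·R1
  [  1    7  -19   2 ]
  [  1    6  -16   2 ]
  [ -2  -18   50  -6 ]
R2 ← R2 − R1
  [  1    7  -19   2 ]
  [  0   -1    3   0 ]
  [ -2  -18   50  -6 ]
R3 ← R3 + 2·R1
  [ 1   7  -19   2 ]
  [ 0  -1    3   0 ]
  [ 0  -4   12  -2 ]
R2 ← -1·R2
  [ 1   7  -19   2 ]
  [ 0   1   -3   0 ]
  [ 0  -4   12  -2 ]
R3 ← R3 + 4·R2
  [ 1  7  -19   2 ]
  [ 0  1   -3   0 ]
  [ 0  0    0  -2 ]
R3 ← -1/2·R3
  [ 1  7  -19  2 ]
  [ 0  1   -3  0 ]
  [ 0  0    0  1 ]
R1 ← R1 − 2·R3
  [ 1  7  -19  0 ]
  [ 0  1   -3  0 ]
  [ 0  0    0  1 ]
R1 ← R1 − 7·R2
  [ 1  0   2  0 ]
  [ 0  1  -3  0 ]
  [ 0  0   0  1 ]

[[1, 0, 2, 0], [0, 1, -3, 0], [0, 0, 0, 1]]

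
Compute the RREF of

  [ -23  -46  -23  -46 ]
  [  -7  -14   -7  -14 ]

Multiply ρ1 by -1/23.
  [  1    2   1    2 ]
  [ -7  -14  -7  -14 ]
Add 7 times ρ1 to ρ2.
  [ 1  2  1  2 ]
  [ 0  0  0  0 ]

[[1, 2, 1, 2], [0, 0, 0, 0]]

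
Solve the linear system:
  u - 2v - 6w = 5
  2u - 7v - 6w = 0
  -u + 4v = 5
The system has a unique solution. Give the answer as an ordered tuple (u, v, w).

(-5, 0, -5/3)

Form the augmented matrix and row-reduce:
  [  1  -2  -6  |  5 ]
  [  2  -7  -6  |  0 ]
  [ -1   4   0  |  5 ]
ρ2 ← ρ2 − 2·ρ1
  [  1  -2  -6  |    5 ]
  [  0  -3   6  |  -10 ]
  [ -1   4   0  |    5 ]
ρ3 ← ρ3 + ρ1
  [ 1  -2  -6  |    5 ]
  [ 0  -3   6  |  -10 ]
  [ 0   2  -6  |   10 ]
ρ2 ← -1/3·ρ2
  [ 1  -2  -6  |     5 ]
  [ 0   1  -2  |  10/3 ]
  [ 0   2  -6  |    10 ]
ρ3 ← ρ3 − 2·ρ2
  [ 1  -2  -6  |     5 ]
  [ 0   1  -2  |  10/3 ]
  [ 0   0  -2  |  10/3 ]
ρ3 ← -1/2·ρ3
  [ 1  -2  -6  |     5 ]
  [ 0   1  -2  |  10/3 ]
  [ 0   0   1  |  -5/3 ]
ρ2 ← ρ2 + 2·ρ3
  [ 1  -2  -6  |     5 ]
  [ 0   1   0  |     0 ]
  [ 0   0   1  |  -5/3 ]
ρ1 ← ρ1 + 6·ρ3
  [ 1  -2  0  |    -5 ]
  [ 0   1  0  |     0 ]
  [ 0   0  1  |  -5/3 ]
ρ1 ← ρ1 + 2·ρ2
  [ 1  0  0  |    -5 ]
  [ 0  1  0  |     0 ]
  [ 0  0  1  |  -5/3 ]
Reading off the last column: u = -5, v = 0, w = -5/3.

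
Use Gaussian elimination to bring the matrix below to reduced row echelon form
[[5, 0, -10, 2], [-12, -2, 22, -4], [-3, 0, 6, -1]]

[[1, 0, -2, 0], [0, 1, 1, 0], [0, 0, 0, 1]]

R1 -> 1/5·R1
  [   1   0  -2  2/5 ]
  [ -12  -2  22   -4 ]
  [  -3   0   6   -1 ]
R2 -> R2 + 12·R1
  [  1   0  -2  2/5 ]
  [  0  -2  -2  4/5 ]
  [ -3   0   6   -1 ]
R3 -> R3 + 3·R1
  [ 1   0  -2  2/5 ]
  [ 0  -2  -2  4/5 ]
  [ 0   0   0  1/5 ]
R2 -> -1/2·R2
  [ 1  0  -2   2/5 ]
  [ 0  1   1  -2/5 ]
  [ 0  0   0   1/5 ]
R3 -> 5·R3
  [ 1  0  -2   2/5 ]
  [ 0  1   1  -2/5 ]
  [ 0  0   0     1 ]
R2 -> R2 + 2/5·R3
  [ 1  0  -2  2/5 ]
  [ 0  1   1    0 ]
  [ 0  0   0    1 ]
R1 -> R1 − 2/5·R3
  [ 1  0  -2  0 ]
  [ 0  1   1  0 ]
  [ 0  0   0  1 ]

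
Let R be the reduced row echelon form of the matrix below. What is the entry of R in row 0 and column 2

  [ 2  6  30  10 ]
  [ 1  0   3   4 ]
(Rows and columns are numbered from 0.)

3

R1 ← 1/2·R1
  [ 1  3  15  5 ]
  [ 1  0   3  4 ]
R2 ← R2 − R1
  [ 1   3   15   5 ]
  [ 0  -3  -12  -1 ]
R2 ← -1/3·R2
  [ 1  3  15    5 ]
  [ 0  1   4  1/3 ]
R1 ← R1 − 3·R2
  [ 1  0  3    4 ]
  [ 0  1  4  1/3 ]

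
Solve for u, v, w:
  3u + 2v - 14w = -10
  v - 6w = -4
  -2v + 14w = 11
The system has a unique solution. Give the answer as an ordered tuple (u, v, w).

(1/3, 5, 3/2)

Form the augmented matrix and row-reduce:
  [ 3   2  -14  |  -10 ]
  [ 0   1   -6  |   -4 ]
  [ 0  -2   14  |   11 ]
R1 := 1/3·R1
  [ 1  2/3  -14/3  |  -10/3 ]
  [ 0    1     -6  |     -4 ]
  [ 0   -2     14  |     11 ]
R3 := R3 + 2·R2
  [ 1  2/3  -14/3  |  -10/3 ]
  [ 0    1     -6  |     -4 ]
  [ 0    0      2  |      3 ]
R3 := 1/2·R3
  [ 1  2/3  -14/3  |  -10/3 ]
  [ 0    1     -6  |     -4 ]
  [ 0    0      1  |    3/2 ]
R2 := R2 + 6·R3
  [ 1  2/3  -14/3  |  -10/3 ]
  [ 0    1      0  |      5 ]
  [ 0    0      1  |    3/2 ]
R1 := R1 + 14/3·R3
  [ 1  2/3  0  |  11/3 ]
  [ 0    1  0  |     5 ]
  [ 0    0  1  |   3/2 ]
R1 := R1 − 2/3·R2
  [ 1  0  0  |  1/3 ]
  [ 0  1  0  |    5 ]
  [ 0  0  1  |  3/2 ]
Reading off the last column: u = 1/3, v = 5, w = 3/2.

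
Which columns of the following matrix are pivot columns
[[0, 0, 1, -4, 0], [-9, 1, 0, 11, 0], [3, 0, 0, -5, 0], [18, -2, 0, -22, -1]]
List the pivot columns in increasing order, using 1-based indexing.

r1 <-> r2
r1 -> -1/9·r1
r3 -> r3 − 3·r1
r4 -> r4 − 18·r1
r2 <-> r3
r2 -> 3·r2
r4 -> -1·r4
r1 -> r1 + 1/9·r2
Pivot columns are the columns containing a leading 1.

1, 2, 3, 5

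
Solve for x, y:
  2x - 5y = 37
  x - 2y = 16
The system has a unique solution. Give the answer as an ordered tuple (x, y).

Form the augmented matrix and row-reduce:
  [ 2  -5  |  37 ]
  [ 1  -2  |  16 ]
r1 ← 1/2·r1
  [ 1  -5/2  |  37/2 ]
  [ 1    -2  |    16 ]
r2 ← r2 − r1
  [ 1  -5/2  |  37/2 ]
  [ 0   1/2  |  -5/2 ]
r2 ← 2·r2
  [ 1  -5/2  |  37/2 ]
  [ 0     1  |    -5 ]
r1 ← r1 + 5/2·r2
  [ 1  0  |   6 ]
  [ 0  1  |  -5 ]
Reading off the last column: x = 6, y = -5.

(6, -5)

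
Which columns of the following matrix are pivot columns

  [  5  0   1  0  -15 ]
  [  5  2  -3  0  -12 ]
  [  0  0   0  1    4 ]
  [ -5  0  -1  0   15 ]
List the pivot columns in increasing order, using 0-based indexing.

0, 1, 3

ρ1 -> 1/5·ρ1
  [  1  0  1/5  0   -3 ]
  [  5  2   -3  0  -12 ]
  [  0  0    0  1    4 ]
  [ -5  0   -1  0   15 ]
ρ2 -> ρ2 − 5·ρ1
  [  1  0  1/5  0  -3 ]
  [  0  2   -4  0   3 ]
  [  0  0    0  1   4 ]
  [ -5  0   -1  0  15 ]
ρ4 -> ρ4 + 5·ρ1
  [ 1  0  1/5  0  -3 ]
  [ 0  2   -4  0   3 ]
  [ 0  0    0  1   4 ]
  [ 0  0    0  0   0 ]
ρ2 -> 1/2·ρ2
  [ 1  0  1/5  0   -3 ]
  [ 0  1   -2  0  3/2 ]
  [ 0  0    0  1    4 ]
  [ 0  0    0  0    0 ]
Pivot columns are the columns containing a leading 1.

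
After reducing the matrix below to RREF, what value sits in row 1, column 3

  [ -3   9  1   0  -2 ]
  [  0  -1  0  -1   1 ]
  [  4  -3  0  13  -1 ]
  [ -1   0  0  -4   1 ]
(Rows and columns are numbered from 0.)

ρ1 → -1/3·ρ1
  [  1  -3  -1/3   0  2/3 ]
  [  0  -1     0  -1    1 ]
  [  4  -3     0  13   -1 ]
  [ -1   0     0  -4    1 ]
ρ3 → ρ3 − 4·ρ1
  [  1  -3  -1/3   0    2/3 ]
  [  0  -1     0  -1      1 ]
  [  0   9   4/3  13  -11/3 ]
  [ -1   0     0  -4      1 ]
ρ4 → ρ4 + ρ1
  [ 1  -3  -1/3   0    2/3 ]
  [ 0  -1     0  -1      1 ]
  [ 0   9   4/3  13  -11/3 ]
  [ 0  -3  -1/3  -4    5/3 ]
ρ2 → -1·ρ2
  [ 1  -3  -1/3   0    2/3 ]
  [ 0   1     0   1     -1 ]
  [ 0   9   4/3  13  -11/3 ]
  [ 0  -3  -1/3  -4    5/3 ]
ρ3 → ρ3 − 9·ρ2
  [ 1  -3  -1/3   0   2/3 ]
  [ 0   1     0   1    -1 ]
  [ 0   0   4/3   4  16/3 ]
  [ 0  -3  -1/3  -4   5/3 ]
ρ4 → ρ4 + 3·ρ2
  [ 1  -3  -1/3   0   2/3 ]
  [ 0   1     0   1    -1 ]
  [ 0   0   4/3   4  16/3 ]
  [ 0   0  -1/3  -1  -4/3 ]
ρ3 → 3/4·ρ3
  [ 1  -3  -1/3   0   2/3 ]
  [ 0   1     0   1    -1 ]
  [ 0   0     1   3     4 ]
  [ 0   0  -1/3  -1  -4/3 ]
ρ4 → ρ4 + 1/3·ρ3
  [ 1  -3  -1/3  0  2/3 ]
  [ 0   1     0  1   -1 ]
  [ 0   0     1  3    4 ]
  [ 0   0     0  0    0 ]
ρ1 → ρ1 + 1/3·ρ3
  [ 1  -3  0  1   2 ]
  [ 0   1  0  1  -1 ]
  [ 0   0  1  3   4 ]
  [ 0   0  0  0   0 ]
ρ1 → ρ1 + 3·ρ2
  [ 1  0  0  4  -1 ]
  [ 0  1  0  1  -1 ]
  [ 0  0  1  3   4 ]
  [ 0  0  0  0   0 ]

1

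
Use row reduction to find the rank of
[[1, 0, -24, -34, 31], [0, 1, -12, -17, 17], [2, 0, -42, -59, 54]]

R3 -> R3 − 2·R1
  [ 1  0  -24  -34  31 ]
  [ 0  1  -12  -17  17 ]
  [ 0  0    6    9  -8 ]
R3 -> 1/6·R3
  [ 1  0  -24  -34    31 ]
  [ 0  1  -12  -17    17 ]
  [ 0  0    1  3/2  -4/3 ]
R2 -> R2 + 12·R3
  [ 1  0  -24  -34    31 ]
  [ 0  1    0    1     1 ]
  [ 0  0    1  3/2  -4/3 ]
R1 -> R1 + 24·R3
  [ 1  0  0    2    -1 ]
  [ 0  1  0    1     1 ]
  [ 0  0  1  3/2  -4/3 ]
The reduced form has 3 nonzero rows.

rank = 3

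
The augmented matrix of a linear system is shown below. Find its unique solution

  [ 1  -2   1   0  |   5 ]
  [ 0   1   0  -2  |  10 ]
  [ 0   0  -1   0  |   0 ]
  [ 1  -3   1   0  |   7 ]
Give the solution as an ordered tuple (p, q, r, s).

(1, -2, 0, -6)

ρ4 ← ρ4 − ρ1
  [ 1  -2   1   0  |   5 ]
  [ 0   1   0  -2  |  10 ]
  [ 0   0  -1   0  |   0 ]
  [ 0  -1   0   0  |   2 ]
ρ4 ← ρ4 + ρ2
  [ 1  -2   1   0  |   5 ]
  [ 0   1   0  -2  |  10 ]
  [ 0   0  -1   0  |   0 ]
  [ 0   0   0  -2  |  12 ]
ρ3 ← -1·ρ3
  [ 1  -2  1   0  |   5 ]
  [ 0   1  0  -2  |  10 ]
  [ 0   0  1   0  |   0 ]
  [ 0   0  0  -2  |  12 ]
ρ4 ← -1/2·ρ4
  [ 1  -2  1   0  |   5 ]
  [ 0   1  0  -2  |  10 ]
  [ 0   0  1   0  |   0 ]
  [ 0   0  0   1  |  -6 ]
ρ2 ← ρ2 + 2·ρ4
  [ 1  -2  1  0  |   5 ]
  [ 0   1  0  0  |  -2 ]
  [ 0   0  1  0  |   0 ]
  [ 0   0  0  1  |  -6 ]
ρ1 ← ρ1 − ρ3
  [ 1  -2  0  0  |   5 ]
  [ 0   1  0  0  |  -2 ]
  [ 0   0  1  0  |   0 ]
  [ 0   0  0  1  |  -6 ]
ρ1 ← ρ1 + 2·ρ2
  [ 1  0  0  0  |   1 ]
  [ 0  1  0  0  |  -2 ]
  [ 0  0  1  0  |   0 ]
  [ 0  0  0  1  |  -6 ]
Reading off the last column: p = 1, q = -2, r = 0, s = -6.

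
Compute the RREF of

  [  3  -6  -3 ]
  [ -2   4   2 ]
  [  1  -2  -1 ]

[[1, -2, -1], [0, 0, 0], [0, 0, 0]]

R1 -> 1/3·R1
  [  1  -2  -1 ]
  [ -2   4   2 ]
  [  1  -2  -1 ]
R2 -> R2 + 2·R1
  [ 1  -2  -1 ]
  [ 0   0   0 ]
  [ 1  -2  -1 ]
R3 -> R3 − R1
  [ 1  -2  -1 ]
  [ 0   0   0 ]
  [ 0   0   0 ]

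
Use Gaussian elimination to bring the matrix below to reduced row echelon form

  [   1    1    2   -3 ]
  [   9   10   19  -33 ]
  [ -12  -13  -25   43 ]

[[1, 0, 1, 0], [0, 1, 1, 0], [0, 0, 0, 1]]

r2 -> r2 − 9·r1
  [   1    1    2  -3 ]
  [   0    1    1  -6 ]
  [ -12  -13  -25  43 ]
r3 -> r3 + 12·r1
  [ 1   1   2  -3 ]
  [ 0   1   1  -6 ]
  [ 0  -1  -1   7 ]
r3 -> r3 + r2
  [ 1  1  2  -3 ]
  [ 0  1  1  -6 ]
  [ 0  0  0   1 ]
r2 -> r2 + 6·r3
  [ 1  1  2  -3 ]
  [ 0  1  1   0 ]
  [ 0  0  0   1 ]
r1 -> r1 + 3·r3
  [ 1  1  2  0 ]
  [ 0  1  1  0 ]
  [ 0  0  0  1 ]
r1 -> r1 − r2
  [ 1  0  1  0 ]
  [ 0  1  1  0 ]
  [ 0  0  0  1 ]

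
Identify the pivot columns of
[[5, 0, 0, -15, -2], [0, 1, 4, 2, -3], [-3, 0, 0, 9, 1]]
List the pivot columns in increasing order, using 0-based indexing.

R1 -> 1/5·R1
  [  1  0  0  -3  -2/5 ]
  [  0  1  4   2    -3 ]
  [ -3  0  0   9     1 ]
R3 -> R3 + 3·R1
  [ 1  0  0  -3  -2/5 ]
  [ 0  1  4   2    -3 ]
  [ 0  0  0   0  -1/5 ]
R3 -> -5·R3
  [ 1  0  0  -3  -2/5 ]
  [ 0  1  4   2    -3 ]
  [ 0  0  0   0     1 ]
R2 -> R2 + 3·R3
  [ 1  0  0  -3  -2/5 ]
  [ 0  1  4   2     0 ]
  [ 0  0  0   0     1 ]
R1 -> R1 + 2/5·R3
  [ 1  0  0  -3  0 ]
  [ 0  1  4   2  0 ]
  [ 0  0  0   0  1 ]
Pivot columns are the columns containing a leading 1.

0, 1, 4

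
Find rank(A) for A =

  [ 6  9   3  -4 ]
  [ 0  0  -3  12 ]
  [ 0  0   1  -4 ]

rank = 2

r1 ← 1/6·r1
  [ 1  3/2  1/2  -2/3 ]
  [ 0    0   -3    12 ]
  [ 0    0    1    -4 ]
r2 ← -1/3·r2
  [ 1  3/2  1/2  -2/3 ]
  [ 0    0    1    -4 ]
  [ 0    0    1    -4 ]
r3 ← r3 − r2
  [ 1  3/2  1/2  -2/3 ]
  [ 0    0    1    -4 ]
  [ 0    0    0     0 ]
r1 ← r1 − 1/2·r2
  [ 1  3/2  0  4/3 ]
  [ 0    0  1   -4 ]
  [ 0    0  0    0 ]
The reduced form has 2 nonzero rows.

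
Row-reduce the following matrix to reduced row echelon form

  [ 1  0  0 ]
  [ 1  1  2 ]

[[1, 0, 0], [0, 1, 2]]

Subtract R1 from R2.
  [ 1  0  0 ]
  [ 0  1  2 ]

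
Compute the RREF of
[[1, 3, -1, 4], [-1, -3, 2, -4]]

[[1, 3, 0, 4], [0, 0, 1, 0]]

Add ρ1 to ρ2.
Add ρ2 to ρ1.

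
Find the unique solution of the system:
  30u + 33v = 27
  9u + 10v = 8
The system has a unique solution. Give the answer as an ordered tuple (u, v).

Form the augmented matrix and row-reduce:
  [ 30  33  |  27 ]
  [  9  10  |   8 ]
r1 := 1/30·r1
  [ 1  11/10  |  9/10 ]
  [ 9     10  |     8 ]
r2 := r2 − 9·r1
  [ 1  11/10  |   9/10 ]
  [ 0   1/10  |  -1/10 ]
r2 := 10·r2
  [ 1  11/10  |  9/10 ]
  [ 0      1  |    -1 ]
r1 := r1 − 11/10·r2
  [ 1  0  |   2 ]
  [ 0  1  |  -1 ]
Reading off the last column: u = 2, v = -1.

(2, -1)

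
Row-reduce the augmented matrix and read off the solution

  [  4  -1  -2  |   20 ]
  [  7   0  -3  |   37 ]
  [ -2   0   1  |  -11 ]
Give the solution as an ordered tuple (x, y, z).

(4, 2, -3)

R1 := 1/4·R1
  [  1  -1/4  -1/2  |    5 ]
  [  7     0    -3  |   37 ]
  [ -2     0     1  |  -11 ]
R2 := R2 − 7·R1
  [  1  -1/4  -1/2  |    5 ]
  [  0   7/4   1/2  |    2 ]
  [ -2     0     1  |  -11 ]
R3 := R3 + 2·R1
  [ 1  -1/4  -1/2  |   5 ]
  [ 0   7/4   1/2  |   2 ]
  [ 0  -1/2     0  |  -1 ]
R2 := 4/7·R2
  [ 1  -1/4  -1/2  |    5 ]
  [ 0     1   2/7  |  8/7 ]
  [ 0  -1/2     0  |   -1 ]
R3 := R3 + 1/2·R2
  [ 1  -1/4  -1/2  |     5 ]
  [ 0     1   2/7  |   8/7 ]
  [ 0     0   1/7  |  -3/7 ]
R3 := 7·R3
  [ 1  -1/4  -1/2  |    5 ]
  [ 0     1   2/7  |  8/7 ]
  [ 0     0     1  |   -3 ]
R2 := R2 − 2/7·R3
  [ 1  -1/4  -1/2  |   5 ]
  [ 0     1     0  |   2 ]
  [ 0     0     1  |  -3 ]
R1 := R1 + 1/2·R3
  [ 1  -1/4  0  |  7/2 ]
  [ 0     1  0  |    2 ]
  [ 0     0  1  |   -3 ]
R1 := R1 + 1/4·R2
  [ 1  0  0  |   4 ]
  [ 0  1  0  |   2 ]
  [ 0  0  1  |  -3 ]
Reading off the last column: x = 4, y = 2, z = -3.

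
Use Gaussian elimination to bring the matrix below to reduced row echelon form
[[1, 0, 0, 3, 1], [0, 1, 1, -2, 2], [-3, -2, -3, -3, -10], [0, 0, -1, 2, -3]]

[[1, 0, 0, 3, 1], [0, 1, 0, 0, -1], [0, 0, 1, -2, 3], [0, 0, 0, 0, 0]]

Add 3 times ρ1 to ρ3.
  [ 1   0   0   3   1 ]
  [ 0   1   1  -2   2 ]
  [ 0  -2  -3   6  -7 ]
  [ 0   0  -1   2  -3 ]
Add 2 times ρ2 to ρ3.
  [ 1  0   0   3   1 ]
  [ 0  1   1  -2   2 ]
  [ 0  0  -1   2  -3 ]
  [ 0  0  -1   2  -3 ]
Multiply ρ3 by -1.
  [ 1  0   0   3   1 ]
  [ 0  1   1  -2   2 ]
  [ 0  0   1  -2   3 ]
  [ 0  0  -1   2  -3 ]
Add ρ3 to ρ4.
  [ 1  0  0   3  1 ]
  [ 0  1  1  -2  2 ]
  [ 0  0  1  -2  3 ]
  [ 0  0  0   0  0 ]
Subtract ρ3 from ρ2.
  [ 1  0  0   3   1 ]
  [ 0  1  0   0  -1 ]
  [ 0  0  1  -2   3 ]
  [ 0  0  0   0   0 ]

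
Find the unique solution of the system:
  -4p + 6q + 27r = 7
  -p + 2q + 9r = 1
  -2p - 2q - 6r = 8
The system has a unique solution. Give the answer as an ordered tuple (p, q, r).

Form the augmented matrix and row-reduce:
  [ -4   6  27  |  7 ]
  [ -1   2   9  |  1 ]
  [ -2  -2  -6  |  8 ]
R1 → -1/4·R1
  [  1  -3/2  -27/4  |  -7/4 ]
  [ -1     2      9  |     1 ]
  [ -2    -2     -6  |     8 ]
R2 → R2 + R1
  [  1  -3/2  -27/4  |  -7/4 ]
  [  0   1/2    9/4  |  -3/4 ]
  [ -2    -2     -6  |     8 ]
R3 → R3 + 2·R1
  [ 1  -3/2  -27/4  |  -7/4 ]
  [ 0   1/2    9/4  |  -3/4 ]
  [ 0    -5  -39/2  |   9/2 ]
R2 → 2·R2
  [ 1  -3/2  -27/4  |  -7/4 ]
  [ 0     1    9/2  |  -3/2 ]
  [ 0    -5  -39/2  |   9/2 ]
R3 → R3 + 5·R2
  [ 1  -3/2  -27/4  |  -7/4 ]
  [ 0     1    9/2  |  -3/2 ]
  [ 0     0      3  |    -3 ]
R3 → 1/3·R3
  [ 1  -3/2  -27/4  |  -7/4 ]
  [ 0     1    9/2  |  -3/2 ]
  [ 0     0      1  |    -1 ]
R2 → R2 − 9/2·R3
  [ 1  -3/2  -27/4  |  -7/4 ]
  [ 0     1      0  |     3 ]
  [ 0     0      1  |    -1 ]
R1 → R1 + 27/4·R3
  [ 1  -3/2  0  |  -17/2 ]
  [ 0     1  0  |      3 ]
  [ 0     0  1  |     -1 ]
R1 → R1 + 3/2·R2
  [ 1  0  0  |  -4 ]
  [ 0  1  0  |   3 ]
  [ 0  0  1  |  -1 ]
Reading off the last column: p = -4, q = 3, r = -1.

(-4, 3, -1)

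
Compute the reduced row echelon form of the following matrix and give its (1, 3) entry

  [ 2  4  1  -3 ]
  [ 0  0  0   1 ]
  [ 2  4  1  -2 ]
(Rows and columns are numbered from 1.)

1/2

R1 -> 1/2·R1
  [ 1  2  1/2  -3/2 ]
  [ 0  0    0     1 ]
  [ 2  4    1    -2 ]
R3 -> R3 − 2·R1
  [ 1  2  1/2  -3/2 ]
  [ 0  0    0     1 ]
  [ 0  0    0     1 ]
R3 -> R3 − R2
  [ 1  2  1/2  -3/2 ]
  [ 0  0    0     1 ]
  [ 0  0    0     0 ]
R1 -> R1 + 3/2·R2
  [ 1  2  1/2  0 ]
  [ 0  0    0  1 ]
  [ 0  0    0  0 ]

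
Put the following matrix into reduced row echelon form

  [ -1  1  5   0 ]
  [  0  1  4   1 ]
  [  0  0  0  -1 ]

[[1, 0, -1, 0], [0, 1, 4, 0], [0, 0, 0, 1]]

ρ1 → -1·ρ1
  [ 1  -1  -5   0 ]
  [ 0   1   4   1 ]
  [ 0   0   0  -1 ]
ρ3 → -1·ρ3
  [ 1  -1  -5  0 ]
  [ 0   1   4  1 ]
  [ 0   0   0  1 ]
ρ2 → ρ2 − ρ3
  [ 1  -1  -5  0 ]
  [ 0   1   4  0 ]
  [ 0   0   0  1 ]
ρ1 → ρ1 + ρ2
  [ 1  0  -1  0 ]
  [ 0  1   4  0 ]
  [ 0  0   0  1 ]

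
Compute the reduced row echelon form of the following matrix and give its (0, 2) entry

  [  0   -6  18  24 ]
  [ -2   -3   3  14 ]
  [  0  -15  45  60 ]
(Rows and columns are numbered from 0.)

Swap R1 and R2.
  [ -2   -3   3  14 ]
  [  0   -6  18  24 ]
  [  0  -15  45  60 ]
Multiply R1 by -1/2.
  [ 1  3/2  -3/2  -7 ]
  [ 0   -6    18  24 ]
  [ 0  -15    45  60 ]
Multiply R2 by -1/6.
  [ 1  3/2  -3/2  -7 ]
  [ 0    1    -3  -4 ]
  [ 0  -15    45  60 ]
Add 15 times R2 to R3.
  [ 1  3/2  -3/2  -7 ]
  [ 0    1    -3  -4 ]
  [ 0    0     0   0 ]
Subtract 3/2 times R2 from R1.
  [ 1  0   3  -1 ]
  [ 0  1  -3  -4 ]
  [ 0  0   0   0 ]

3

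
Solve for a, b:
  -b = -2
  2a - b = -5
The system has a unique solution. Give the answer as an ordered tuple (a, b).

(-3/2, 2)

Form the augmented matrix and row-reduce:
  [ 0  -1  |  -2 ]
  [ 2  -1  |  -5 ]
r1 ↔ r2
  [ 2  -1  |  -5 ]
  [ 0  -1  |  -2 ]
r1 := 1/2·r1
  [ 1  -1/2  |  -5/2 ]
  [ 0    -1  |    -2 ]
r2 := -1·r2
  [ 1  -1/2  |  -5/2 ]
  [ 0     1  |     2 ]
r1 := r1 + 1/2·r2
  [ 1  0  |  -3/2 ]
  [ 0  1  |     2 ]
Reading off the last column: a = -3/2, b = 2.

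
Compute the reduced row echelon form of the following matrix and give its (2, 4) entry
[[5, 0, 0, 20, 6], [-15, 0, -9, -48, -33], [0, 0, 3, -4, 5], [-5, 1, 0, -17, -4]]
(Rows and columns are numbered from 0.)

R1 -> 1/5·R1
  [   1  0   0    4  6/5 ]
  [ -15  0  -9  -48  -33 ]
  [   0  0   3   -4    5 ]
  [  -5  1   0  -17   -4 ]
R2 -> R2 + 15·R1
  [  1  0   0    4  6/5 ]
  [  0  0  -9   12  -15 ]
  [  0  0   3   -4    5 ]
  [ -5  1   0  -17   -4 ]
R4 -> R4 + 5·R1
  [ 1  0   0   4  6/5 ]
  [ 0  0  -9  12  -15 ]
  [ 0  0   3  -4    5 ]
  [ 0  1   0   3    2 ]
R2 <-> R4
  [ 1  0   0   4  6/5 ]
  [ 0  1   0   3    2 ]
  [ 0  0   3  -4    5 ]
  [ 0  0  -9  12  -15 ]
R3 -> 1/3·R3
  [ 1  0   0     4  6/5 ]
  [ 0  1   0     3    2 ]
  [ 0  0   1  -4/3  5/3 ]
  [ 0  0  -9    12  -15 ]
R4 -> R4 + 9·R3
  [ 1  0  0     4  6/5 ]
  [ 0  1  0     3    2 ]
  [ 0  0  1  -4/3  5/3 ]
  [ 0  0  0     0    0 ]

5/3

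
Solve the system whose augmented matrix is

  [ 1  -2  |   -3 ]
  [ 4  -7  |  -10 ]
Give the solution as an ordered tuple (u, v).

R2 -> R2 − 4·R1
  [ 1  -2  |  -3 ]
  [ 0   1  |   2 ]
R1 -> R1 + 2·R2
  [ 1  0  |  1 ]
  [ 0  1  |  2 ]
Reading off the last column: u = 1, v = 2.

(1, 2)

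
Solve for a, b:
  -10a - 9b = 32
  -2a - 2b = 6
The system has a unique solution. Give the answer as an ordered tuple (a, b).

Form the augmented matrix and row-reduce:
  [ -10  -9  |  32 ]
  [  -2  -2  |   6 ]
R1 := -1/10·R1
  [  1  9/10  |  -16/5 ]
  [ -2    -2  |      6 ]
R2 := R2 + 2·R1
  [ 1  9/10  |  -16/5 ]
  [ 0  -1/5  |   -2/5 ]
R2 := -5·R2
  [ 1  9/10  |  -16/5 ]
  [ 0     1  |      2 ]
R1 := R1 − 9/10·R2
  [ 1  0  |  -5 ]
  [ 0  1  |   2 ]
Reading off the last column: a = -5, b = 2.

(-5, 2)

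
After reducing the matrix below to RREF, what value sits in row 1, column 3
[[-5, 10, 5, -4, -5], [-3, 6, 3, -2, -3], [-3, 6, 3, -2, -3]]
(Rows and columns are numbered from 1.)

-1

Multiply r1 by -1/5.
  [  1  -2  -1  4/5   1 ]
  [ -3   6   3   -2  -3 ]
  [ -3   6   3   -2  -3 ]
Add 3 times r1 to r2.
  [  1  -2  -1  4/5   1 ]
  [  0   0   0  2/5   0 ]
  [ -3   6   3   -2  -3 ]
Add 3 times r1 to r3.
  [ 1  -2  -1  4/5  1 ]
  [ 0   0   0  2/5  0 ]
  [ 0   0   0  2/5  0 ]
Multiply r2 by 5/2.
  [ 1  -2  -1  4/5  1 ]
  [ 0   0   0    1  0 ]
  [ 0   0   0  2/5  0 ]
Subtract 2/5 times r2 from r3.
  [ 1  -2  -1  4/5  1 ]
  [ 0   0   0    1  0 ]
  [ 0   0   0    0  0 ]
Subtract 4/5 times r2 from r1.
  [ 1  -2  -1  0  1 ]
  [ 0   0   0  1  0 ]
  [ 0   0   0  0  0 ]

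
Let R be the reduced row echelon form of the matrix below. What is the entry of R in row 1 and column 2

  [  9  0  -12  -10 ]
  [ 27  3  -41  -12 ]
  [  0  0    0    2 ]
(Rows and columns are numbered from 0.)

-5/3

r1 ← 1/9·r1
  [  1  0  -4/3  -10/9 ]
  [ 27  3   -41    -12 ]
  [  0  0     0      2 ]
r2 ← r2 − 27·r1
  [ 1  0  -4/3  -10/9 ]
  [ 0  3    -5     18 ]
  [ 0  0     0      2 ]
r2 ← 1/3·r2
  [ 1  0  -4/3  -10/9 ]
  [ 0  1  -5/3      6 ]
  [ 0  0     0      2 ]
r3 ← 1/2·r3
  [ 1  0  -4/3  -10/9 ]
  [ 0  1  -5/3      6 ]
  [ 0  0     0      1 ]
r2 ← r2 − 6·r3
  [ 1  0  -4/3  -10/9 ]
  [ 0  1  -5/3      0 ]
  [ 0  0     0      1 ]
r1 ← r1 + 10/9·r3
  [ 1  0  -4/3  0 ]
  [ 0  1  -5/3  0 ]
  [ 0  0     0  1 ]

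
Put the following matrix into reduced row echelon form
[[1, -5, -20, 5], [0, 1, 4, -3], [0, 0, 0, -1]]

[[1, 0, 0, 0], [0, 1, 4, 0], [0, 0, 0, 1]]

r3 ← -1·r3
  [ 1  -5  -20   5 ]
  [ 0   1    4  -3 ]
  [ 0   0    0   1 ]
r2 ← r2 + 3·r3
  [ 1  -5  -20  5 ]
  [ 0   1    4  0 ]
  [ 0   0    0  1 ]
r1 ← r1 − 5·r3
  [ 1  -5  -20  0 ]
  [ 0   1    4  0 ]
  [ 0   0    0  1 ]
r1 ← r1 + 5·r2
  [ 1  0  0  0 ]
  [ 0  1  4  0 ]
  [ 0  0  0  1 ]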